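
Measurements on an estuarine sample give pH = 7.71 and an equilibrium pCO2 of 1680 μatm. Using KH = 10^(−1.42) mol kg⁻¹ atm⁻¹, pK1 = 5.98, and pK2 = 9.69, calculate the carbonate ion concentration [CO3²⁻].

[CO3²⁻] = 0.0359 mmol/kg

[CO2*] = KH · pCO2 = 10^(−1.42) × 1680×10^-6 = 6.387×10^-5 mol/kg
α₀ = 1/(1 + K1/[H⁺] + K1K2/[H⁺]²) = 1/(1 + 10^+1.73 + 10^-0.25) = 0.01809
DIC = [CO2*]/α₀ = 6.387×10^-5 / 0.01809 = 3.530 mmol/kg
[CO3²⁻] = α₂·DIC; α₂ = 0.01018, so [CO3²⁻] = 0.01018 × 3.530 = 0.0359 mmol/kg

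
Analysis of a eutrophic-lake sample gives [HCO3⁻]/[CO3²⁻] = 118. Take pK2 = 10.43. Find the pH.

From K2 = [H⁺][CO3²⁻]/[HCO3⁻]:  pH = pK2 − log₁₀([HCO3⁻]/[CO3²⁻])
log₁₀(118) = +2.072
pH = 10.43 − (+2.072) = 8.36

pH = 8.36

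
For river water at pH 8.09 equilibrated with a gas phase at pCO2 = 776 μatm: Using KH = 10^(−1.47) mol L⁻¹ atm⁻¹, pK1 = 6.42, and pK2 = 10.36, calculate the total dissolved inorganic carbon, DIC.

DIC = 1.26 mmol/L

[CO2*] = KH · pCO2 = 10^(−1.47) × 776×10^-6 = 2.629×10^-5 mol/L
α₀ = 1/(1 + K1/[H⁺] + K1K2/[H⁺]²) = 1/(1 + 10^+1.67 + 10^-0.60) = 0.02082
DIC = [CO2*]/α₀ = 2.629×10^-5 / 0.02082 = 1.26 mmol/L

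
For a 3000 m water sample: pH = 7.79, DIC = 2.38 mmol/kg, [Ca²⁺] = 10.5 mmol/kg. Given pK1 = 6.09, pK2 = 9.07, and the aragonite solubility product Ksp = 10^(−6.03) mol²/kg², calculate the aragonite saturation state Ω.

α₂ = 1 / (1 + [H⁺]/K2 + [H⁺]²/(K1K2)) = 1 / (1 + 10^+1.28 + 10^-0.42)
   = 1 / (1 + 19.055 + 0.38019) = 1/20.435 = 0.04894
[CO3²⁻] = α₂ × DIC = 0.04894 × 2.38 = 0.1165 mmol/kg
Ksp = 10^(−6.03) = 9.333×10^-7
Ω = [Ca²⁺][CO3²⁻]/Ksp = (10.5×10^-3)(1.165×10^-4) / 9.333×10^-7 = 1.31

Ω = 1.31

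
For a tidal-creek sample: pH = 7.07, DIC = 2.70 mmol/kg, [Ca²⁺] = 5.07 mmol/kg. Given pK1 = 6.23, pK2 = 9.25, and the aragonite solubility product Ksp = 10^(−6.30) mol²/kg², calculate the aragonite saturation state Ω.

Ω = 0.157

α₂ = 1 / (1 + [H⁺]/K2 + [H⁺]²/(K1K2)) = 1 / (1 + 10^+2.18 + 10^+1.34)
   = 1 / (1 + 151.36 + 21.878) = 1/174.23 = 0.005739
[CO3²⁻] = α₂ × DIC = 0.005739 × 2.70 = 0.01550 mmol/kg = 15.50 μmol/kg
Ksp = 10^(−6.30) = 5.012×10^-7
Ω = [Ca²⁺][CO3²⁻]/Ksp = (5.07×10^-3)(1.550×10^-5) / 5.012×10^-7 = 0.157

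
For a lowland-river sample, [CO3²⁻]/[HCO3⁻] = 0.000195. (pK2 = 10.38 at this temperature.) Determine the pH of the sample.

From K2 = [H⁺][CO3²⁻]/[HCO3⁻]:  pH = pK2 + log₁₀([CO3²⁻]/[HCO3⁻])
log₁₀(0.000195) = -3.710
pH = 10.38 + (-3.710) = 6.67

pH = 6.67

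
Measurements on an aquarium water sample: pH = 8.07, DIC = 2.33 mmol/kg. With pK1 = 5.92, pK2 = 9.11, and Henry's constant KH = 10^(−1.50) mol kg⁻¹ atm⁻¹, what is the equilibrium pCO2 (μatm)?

pCO2 = 475 μatm

α₀ = 1 / (1 + K1/[H⁺] + K1K2/[H⁺]²) = 1 / (1 + 10^+2.15 + 10^+1.11)
   = 1 / (1 + 141.25 + 12.882) = 1/155.14 = 0.006446
[CO2*] = α₀ × DIC = 0.006446 × 2.33 = 0.01502 mmol/kg = 15.02 μmol/kg
pCO2 = [CO2*]/KH = 1.502×10^-5 / 3.162×10^-2 = 475 μatm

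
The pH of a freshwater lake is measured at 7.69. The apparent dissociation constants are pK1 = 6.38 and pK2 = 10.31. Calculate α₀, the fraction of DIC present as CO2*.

α₀ = 1 / (1 + K1/[H⁺] + K1K2/[H⁺]²) = 1 / (1 + 10^+1.31 + 10^-1.31)
   = 1 / (1 + 20.417 + 0.048978) = 1/21.466 = 0.04658

α₀ = 0.0466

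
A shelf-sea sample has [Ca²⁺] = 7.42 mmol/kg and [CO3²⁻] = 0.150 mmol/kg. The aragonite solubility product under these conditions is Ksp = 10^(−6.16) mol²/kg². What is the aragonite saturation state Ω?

Ksp = 10^(−6.16) = 6.918×10^-7
Ω = [Ca²⁺][CO3²⁻]/Ksp = (7.42×10^-3)(0.150×10^-3) / 6.918×10^-7 = 1.61

Ω = 1.61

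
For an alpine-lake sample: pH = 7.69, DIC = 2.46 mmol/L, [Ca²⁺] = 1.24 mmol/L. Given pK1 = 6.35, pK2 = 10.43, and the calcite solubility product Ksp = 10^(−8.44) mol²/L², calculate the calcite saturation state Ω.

α₂ = 1 / (1 + [H⁺]/K2 + [H⁺]²/(K1K2)) = 1 / (1 + 10^+2.74 + 10^+1.40)
   = 1 / (1 + 549.54 + 25.119) = 1/575.66 = 0.001737
[CO3²⁻] = α₂ × DIC = 0.001737 × 2.46 = 0.004273 mmol/L = 4.273 μmol/L
Ksp = 10^(−8.44) = 3.631×10^-9
Ω = [Ca²⁺][CO3²⁻]/Ksp = (1.24×10^-3)(4.273×10^-6) / 3.631×10^-9 = 1.46

Ω = 1.46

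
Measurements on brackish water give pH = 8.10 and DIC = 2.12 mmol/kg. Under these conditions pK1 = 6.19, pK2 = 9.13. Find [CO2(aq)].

α₀ = 1 / (1 + K1/[H⁺] + K1K2/[H⁺]²) = 1 / (1 + 10^+1.91 + 10^+0.88)
   = 1 / (1 + 81.283 + 7.5858) = 1/89.869 = 0.01113
[CO2*] = α₀ × DIC = 0.01113 × 2.12 = 0.0236 mmol/kg

[CO2*] = 0.0236 mmol/kg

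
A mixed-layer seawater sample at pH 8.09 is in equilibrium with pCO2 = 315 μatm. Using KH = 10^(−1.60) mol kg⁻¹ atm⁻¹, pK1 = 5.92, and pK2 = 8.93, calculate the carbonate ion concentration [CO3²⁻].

[CO3²⁻] = 0.169 mmol/kg

[CO2*] = KH · pCO2 = 10^(−1.60) × 315×10^-6 = 7.912×10^-6 mol/kg
α₀ = 1/(1 + K1/[H⁺] + K1K2/[H⁺]²) = 1/(1 + 10^+2.17 + 10^+1.33) = 0.005872
DIC = [CO2*]/α₀ = 7.912×10^-6 / 0.005872 = 1.347 mmol/kg
[CO3²⁻] = α₂·DIC; α₂ = 0.1255, so [CO3²⁻] = 0.1255 × 1.347 = 0.169 mmol/kg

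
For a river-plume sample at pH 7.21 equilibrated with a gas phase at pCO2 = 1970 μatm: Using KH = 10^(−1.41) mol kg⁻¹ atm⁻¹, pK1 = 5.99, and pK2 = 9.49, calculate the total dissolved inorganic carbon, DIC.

[CO2*] = KH · pCO2 = 10^(−1.41) × 1970×10^-6 = 7.664×10^-5 mol/kg
α₀ = 1/(1 + K1/[H⁺] + K1K2/[H⁺]²) = 1/(1 + 10^+1.22 + 10^-1.06) = 0.05655
DIC = [CO2*]/α₀ = 7.664×10^-5 / 0.05655 = 1.36 mmol/kg

DIC = 1.36 mmol/kg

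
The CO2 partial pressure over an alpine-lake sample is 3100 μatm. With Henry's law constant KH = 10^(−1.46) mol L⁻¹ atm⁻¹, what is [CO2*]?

[CO2*] = 107 μmol/L

KH = 10^(−1.46) = 3.467×10^-2 mol L⁻¹ atm⁻¹
[CO2*] = KH · pCO2 = 3.467×10^-2 × 3100×10^-6 atm = 1.07×10^-4 mol/L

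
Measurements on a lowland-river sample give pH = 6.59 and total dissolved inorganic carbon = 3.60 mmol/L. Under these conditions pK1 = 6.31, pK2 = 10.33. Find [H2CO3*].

[CO2*] = 1.24 mmol/L

α₀ = 1 / (1 + K1/[H⁺] + K1K2/[H⁺]²) = 1 / (1 + 10^+0.28 + 10^-3.46)
   = 1 / (1 + 1.9055 + 0.00034674) = 1/2.9058 = 0.3441
[CO2*] = α₀ × DIC = 0.3441 × 3.60 = 1.24 mmol/L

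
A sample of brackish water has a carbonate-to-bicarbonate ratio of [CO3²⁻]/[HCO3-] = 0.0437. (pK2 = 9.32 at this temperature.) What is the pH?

pH = 7.96

From K2 = [H⁺][CO3²⁻]/[HCO3-]:  pH = pK2 + log₁₀([CO3²⁻]/[HCO3-])
log₁₀(0.0437) = -1.360
pH = 9.32 + (-1.360) = 7.96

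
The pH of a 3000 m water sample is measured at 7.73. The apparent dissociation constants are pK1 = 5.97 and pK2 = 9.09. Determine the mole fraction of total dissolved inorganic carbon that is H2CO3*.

α₀ = 0.0164

α₀ = 1 / (1 + K1/[H⁺] + K1K2/[H⁺]²) = 1 / (1 + 10^+1.76 + 10^+0.40)
   = 1 / (1 + 57.544 + 2.5119) = 1/61.056 = 0.01638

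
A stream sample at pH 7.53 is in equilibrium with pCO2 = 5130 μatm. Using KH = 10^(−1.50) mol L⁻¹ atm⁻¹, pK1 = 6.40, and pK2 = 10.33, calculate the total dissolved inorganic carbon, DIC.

DIC = 2.35 mmol/L

[CO2*] = KH · pCO2 = 10^(−1.50) × 5130×10^-6 = 1.622×10^-4 mol/L
α₀ = 1/(1 + K1/[H⁺] + K1K2/[H⁺]²) = 1/(1 + 10^+1.13 + 10^-1.67) = 0.06891
DIC = [CO2*]/α₀ = 1.622×10^-4 / 0.06891 = 2.35 mmol/L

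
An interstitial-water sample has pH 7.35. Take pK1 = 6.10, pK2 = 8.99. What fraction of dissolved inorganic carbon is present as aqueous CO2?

α₀ = 1 / (1 + K1/[H⁺] + K1K2/[H⁺]²) = 1 / (1 + 10^+1.25 + 10^-0.39)
   = 1 / (1 + 17.783 + 0.40738) = 1/19.190 = 0.05211

α₀ = 0.0521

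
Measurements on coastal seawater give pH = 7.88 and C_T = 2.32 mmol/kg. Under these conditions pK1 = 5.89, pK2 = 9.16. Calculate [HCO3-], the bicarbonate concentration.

[HCO3⁻] = 2.18 mmol/kg

α₁ = 1 / (1 + [H⁺]/K1 + K2/[H⁺]) = 1 / (1 + 10^-1.99 + 10^-1.28)
   = 1 / (1 + 0.010233 + 0.052481) = 1/1.0627 = 0.9410
[HCO3⁻] = α₁ × DIC = 0.9410 × 2.32 = 2.18 mmol/kg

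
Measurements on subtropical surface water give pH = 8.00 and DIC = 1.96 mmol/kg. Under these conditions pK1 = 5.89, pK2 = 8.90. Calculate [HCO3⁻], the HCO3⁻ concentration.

[HCO3⁻] = 1.73 mmol/kg

α₁ = 1 / (1 + [H⁺]/K1 + K2/[H⁺]) = 1 / (1 + 10^-2.11 + 10^-0.90)
   = 1 / (1 + 0.0077625 + 0.12589) = 1/1.1337 = 0.8821
[HCO3⁻] = α₁ × DIC = 0.8821 × 1.96 = 1.73 mmol/kg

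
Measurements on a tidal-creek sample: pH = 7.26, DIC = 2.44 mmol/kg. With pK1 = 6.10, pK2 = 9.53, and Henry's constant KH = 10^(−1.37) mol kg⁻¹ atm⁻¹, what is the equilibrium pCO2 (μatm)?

α₀ = 1 / (1 + K1/[H⁺] + K1K2/[H⁺]²) = 1 / (1 + 10^+1.16 + 10^-1.11)
   = 1 / (1 + 14.454 + 0.077625) = 1/15.532 = 0.06438
[CO2*] = α₀ × DIC = 0.06438 × 2.44 = 0.1571 mmol/kg
pCO2 = [CO2*]/KH = 1.571×10^-4 / 4.266×10^-2 = 3680 μatm

pCO2 = 3680 μatm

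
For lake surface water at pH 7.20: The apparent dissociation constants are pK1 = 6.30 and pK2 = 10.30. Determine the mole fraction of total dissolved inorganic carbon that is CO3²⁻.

α₂ = 0.000705

α₂ = 1 / (1 + [H⁺]/K2 + [H⁺]²/(K1K2)) = 1 / (1 + 10^+3.10 + 10^+2.20)
   = 1 / (1 + 1258.9 + 158.49) = 1/1418.4 = 0.0007050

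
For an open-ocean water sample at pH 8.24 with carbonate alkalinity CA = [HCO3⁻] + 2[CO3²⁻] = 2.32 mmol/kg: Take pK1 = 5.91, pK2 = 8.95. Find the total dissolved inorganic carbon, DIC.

DIC = 2.00 mmol/kg

CA = [HCO3⁻] + 2[CO3²⁻] = (α₁ + 2α₂)·DIC
At pH 8.24: [H⁺]/K1 = 10^-2.33 = 0.0046774, K2/[H⁺] = 10^-0.71 = 0.19498
α₁ = 1/(1 + 0.0046774 + 0.19498) = 1/1.1997 = 0.8336; α₂ = α₁·K2/[H⁺] = 0.1625
α₁ + 2α₂ = 1.1586
DIC = CA / (α₁ + 2α₂) = 2.32 / 1.1586 = 2.00 mmol/kg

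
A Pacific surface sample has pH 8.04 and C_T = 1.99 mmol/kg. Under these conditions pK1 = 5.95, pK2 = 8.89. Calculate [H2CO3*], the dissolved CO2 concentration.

α₀ = 1 / (1 + K1/[H⁺] + K1K2/[H⁺]²) = 1 / (1 + 10^+2.09 + 10^+1.24)
   = 1 / (1 + 123.03 + 17.378) = 1/141.40 = 0.007072
[CO2*] = α₀ × DIC = 0.007072 × 1.99 = 0.0141 mmol/kg = 14.1 μmol/kg

[CO2*] = 14.1 μmol/kg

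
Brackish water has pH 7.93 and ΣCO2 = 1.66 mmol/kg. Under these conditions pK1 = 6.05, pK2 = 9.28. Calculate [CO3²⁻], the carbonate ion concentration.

[CO3²⁻] = 0.0701 mmol/kg

α₂ = 1 / (1 + [H⁺]/K2 + [H⁺]²/(K1K2)) = 1 / (1 + 10^+1.35 + 10^-0.53)
   = 1 / (1 + 22.387 + 0.29512) = 1/23.682 = 0.04223
[CO3²⁻] = α₂ × DIC = 0.04223 × 1.66 = 0.0701 mmol/kg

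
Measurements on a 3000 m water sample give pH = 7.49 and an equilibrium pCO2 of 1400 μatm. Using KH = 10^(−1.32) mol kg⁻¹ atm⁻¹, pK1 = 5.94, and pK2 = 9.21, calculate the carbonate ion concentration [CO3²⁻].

[CO2*] = KH · pCO2 = 10^(−1.32) × 1400×10^-6 = 6.701×10^-5 mol/kg
α₀ = 1/(1 + K1/[H⁺] + K1K2/[H⁺]²) = 1/(1 + 10^+1.55 + 10^-0.17) = 0.02691
DIC = [CO2*]/α₀ = 6.701×10^-5 / 0.02691 = 2.490 mmol/kg
[CO3²⁻] = α₂·DIC; α₂ = 0.01820, so [CO3²⁻] = 0.01820 × 2.490 = 0.0453 mmol/kg

[CO3²⁻] = 0.0453 mmol/kg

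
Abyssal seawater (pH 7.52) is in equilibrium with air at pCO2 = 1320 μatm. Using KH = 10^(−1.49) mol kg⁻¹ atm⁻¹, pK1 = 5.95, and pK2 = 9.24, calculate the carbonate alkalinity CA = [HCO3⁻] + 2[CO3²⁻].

[CO2*] = KH · pCO2 = 10^(−1.49) × 1320×10^-6 = 4.271×10^-5 mol/kg
α₀ = 1/(1 + K1/[H⁺] + K1K2/[H⁺]²) = 1/(1 + 10^+1.57 + 10^-0.15) = 0.02573
DIC = [CO2*]/α₀ = 4.271×10^-5 / 0.02573 = 1.660 mmol/kg
CA = (α₁ + 2α₂)·DIC = (0.9561 + 2×0.01822) × 1.660 = 1.65 mmol/kg

CA = 1.65 mmol/kg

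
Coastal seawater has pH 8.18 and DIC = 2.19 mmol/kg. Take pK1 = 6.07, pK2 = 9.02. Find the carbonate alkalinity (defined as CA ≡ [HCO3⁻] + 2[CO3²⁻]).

CA = 2.45 mmol/kg

CA = [HCO3⁻] + 2[CO3²⁻] = (α₁ + 2α₂)·DIC
At pH 8.18: [H⁺]/K1 = 10^-2.11 = 0.0077625, K2/[H⁺] = 10^-0.84 = 0.14454
α₁ = 1/(1 + 0.0077625 + 0.14454) = 1/1.1523 = 0.8678; α₂ = α₁·K2/[H⁺] = 0.1254
α₁ + 2α₂ = 1.1187
CA = 1.1187 × 2.19 = 2.45 mmol/kg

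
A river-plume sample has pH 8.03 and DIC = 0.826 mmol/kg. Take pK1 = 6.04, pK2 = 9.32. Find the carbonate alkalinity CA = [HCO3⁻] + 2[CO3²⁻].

CA = [HCO3⁻] + 2[CO3²⁻] = (α₁ + 2α₂)·DIC
At pH 8.03: [H⁺]/K1 = 10^-1.99 = 0.010233, K2/[H⁺] = 10^-1.29 = 0.051286
α₁ = 1/(1 + 0.010233 + 0.051286) = 1/1.0615 = 0.9420; α₂ = α₁·K2/[H⁺] = 0.04831
α₁ + 2α₂ = 1.0387
CA = 1.0387 × 0.826 = 0.858 mmol/kg

CA = 0.858 mmol/kg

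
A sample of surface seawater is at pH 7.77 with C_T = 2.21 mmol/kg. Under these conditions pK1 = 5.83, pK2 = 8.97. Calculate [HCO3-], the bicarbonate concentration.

α₁ = 1 / (1 + [H⁺]/K1 + K2/[H⁺]) = 1 / (1 + 10^-1.94 + 10^-1.20)
   = 1 / (1 + 0.011482 + 0.063096) = 1/1.0746 = 0.9306
[HCO3⁻] = α₁ × DIC = 0.9306 × 2.21 = 2.06 mmol/kg

[HCO3⁻] = 2.06 mmol/kg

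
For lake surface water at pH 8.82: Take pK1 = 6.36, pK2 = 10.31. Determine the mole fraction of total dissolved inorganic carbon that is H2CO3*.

α₀ = 0.00335

α₀ = 1 / (1 + K1/[H⁺] + K1K2/[H⁺]²) = 1 / (1 + 10^+2.46 + 10^+0.97)
   = 1 / (1 + 288.40 + 9.3325) = 1/298.74 = 0.003347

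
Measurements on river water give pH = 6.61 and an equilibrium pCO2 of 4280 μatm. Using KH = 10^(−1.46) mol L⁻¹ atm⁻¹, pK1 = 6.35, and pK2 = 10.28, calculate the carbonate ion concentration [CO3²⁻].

[CO3²⁻] = 0.0577 μmol/L

[CO2*] = KH · pCO2 = 10^(−1.46) × 4280×10^-6 = 1.484×10^-4 mol/L
α₀ = 1/(1 + K1/[H⁺] + K1K2/[H⁺]²) = 1/(1 + 10^+0.26 + 10^-3.41) = 0.3546
DIC = [CO2*]/α₀ = 1.484×10^-4 / 0.3546 = 0.4185 mmol/L
[CO3²⁻] = α₂·DIC; α₂ = 0.0001380, so [CO3²⁻] = 0.0001380 × 0.4185 = 5.77×10^-5 mmol/L = 0.0577 μmol/L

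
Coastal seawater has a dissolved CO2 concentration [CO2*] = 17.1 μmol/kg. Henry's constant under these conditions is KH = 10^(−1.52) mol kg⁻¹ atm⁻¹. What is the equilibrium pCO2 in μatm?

pCO2 = 566 μatm

KH = 10^(−1.52) = 3.020×10^-2 mol kg⁻¹ atm⁻¹
pCO2 = [CO2*]/KH = 17.1×10^-6 / 3.020×10^-2 = 5.66×10^-4 atm = 566 μatm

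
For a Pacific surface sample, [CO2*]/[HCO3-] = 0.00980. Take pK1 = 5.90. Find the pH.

pH = 7.91

From K1 = [H⁺][HCO3-]/[CO2*]:  pH = pK1 − log₁₀([CO2*]/[HCO3-])
log₁₀(0.00980) = -2.009
pH = 5.90 − (-2.009) = 7.91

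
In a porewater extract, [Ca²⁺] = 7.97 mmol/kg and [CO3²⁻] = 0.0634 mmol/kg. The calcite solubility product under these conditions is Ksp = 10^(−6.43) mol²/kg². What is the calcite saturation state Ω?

Ksp = 10^(−6.43) = 3.715×10^-7
Ω = [Ca²⁺][CO3²⁻]/Ksp = (7.97×10^-3)(0.0634×10^-3) / 3.715×10^-7 = 1.36

Ω = 1.36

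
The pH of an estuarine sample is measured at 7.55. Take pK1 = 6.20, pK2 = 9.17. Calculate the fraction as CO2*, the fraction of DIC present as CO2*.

α₀ = 1 / (1 + K1/[H⁺] + K1K2/[H⁺]²) = 1 / (1 + 10^+1.35 + 10^-0.27)
   = 1 / (1 + 22.387 + 0.53703) = 1/23.924 = 0.04180

α₀ = 0.0418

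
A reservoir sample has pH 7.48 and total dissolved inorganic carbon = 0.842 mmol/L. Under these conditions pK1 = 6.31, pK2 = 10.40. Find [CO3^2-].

[CO3²⁻] = 0.947 μmol/L

α₂ = 1 / (1 + [H⁺]/K2 + [H⁺]²/(K1K2)) = 1 / (1 + 10^+2.92 + 10^+1.75)
   = 1 / (1 + 831.76 + 56.234) = 1/889.00 = 0.001125
[CO3²⁻] = α₂ × DIC = 0.001125 × 0.842 = 0.000947 mmol/L = 0.947 μmol/L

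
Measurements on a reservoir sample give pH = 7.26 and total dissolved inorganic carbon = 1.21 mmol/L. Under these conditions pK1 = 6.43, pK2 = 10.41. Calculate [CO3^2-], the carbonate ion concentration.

α₂ = 1 / (1 + [H⁺]/K2 + [H⁺]²/(K1K2)) = 1 / (1 + 10^+3.15 + 10^+2.32)
   = 1 / (1 + 1412.5 + 208.93) = 1/1622.5 = 0.0006163
[CO3²⁻] = α₂ × DIC = 0.0006163 × 1.21 = 0.000746 mmol/L = 0.746 μmol/L

[CO3²⁻] = 0.746 μmol/L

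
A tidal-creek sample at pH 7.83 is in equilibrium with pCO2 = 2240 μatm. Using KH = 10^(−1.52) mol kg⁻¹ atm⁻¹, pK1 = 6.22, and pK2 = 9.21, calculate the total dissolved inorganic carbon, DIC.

[CO2*] = KH · pCO2 = 10^(−1.52) × 2240×10^-6 = 6.765×10^-5 mol/kg
α₀ = 1/(1 + K1/[H⁺] + K1K2/[H⁺]²) = 1/(1 + 10^+1.61 + 10^+0.23) = 0.02302
DIC = [CO2*]/α₀ = 6.765×10^-5 / 0.02302 = 2.94 mmol/kg

DIC = 2.94 mmol/kg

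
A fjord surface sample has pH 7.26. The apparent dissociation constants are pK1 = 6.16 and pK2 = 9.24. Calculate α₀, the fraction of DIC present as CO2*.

α₀ = 0.0729

α₀ = 1 / (1 + K1/[H⁺] + K1K2/[H⁺]²) = 1 / (1 + 10^+1.10 + 10^-0.88)
   = 1 / (1 + 12.589 + 0.13183) = 1/13.721 = 0.07288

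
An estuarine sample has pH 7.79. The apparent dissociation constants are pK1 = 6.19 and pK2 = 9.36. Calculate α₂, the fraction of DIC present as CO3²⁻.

α₂ = 0.0256

α₂ = 1 / (1 + [H⁺]/K2 + [H⁺]²/(K1K2)) = 1 / (1 + 10^+1.57 + 10^-0.03)
   = 1 / (1 + 37.154 + 0.93325) = 1/39.087 = 0.02558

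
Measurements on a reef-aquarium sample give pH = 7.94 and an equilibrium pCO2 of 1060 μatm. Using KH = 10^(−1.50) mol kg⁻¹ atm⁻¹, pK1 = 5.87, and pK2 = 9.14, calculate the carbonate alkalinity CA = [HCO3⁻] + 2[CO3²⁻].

[CO2*] = KH · pCO2 = 10^(−1.50) × 1060×10^-6 = 3.352×10^-5 mol/kg
α₀ = 1/(1 + K1/[H⁺] + K1K2/[H⁺]²) = 1/(1 + 10^+2.07 + 10^+0.87) = 0.007943
DIC = [CO2*]/α₀ = 3.352×10^-5 / 0.007943 = 4.220 mmol/kg
CA = (α₁ + 2α₂)·DIC = (0.9332 + 2×0.05888) × 4.220 = 4.44 mmol/kg

CA = 4.44 mmol/kg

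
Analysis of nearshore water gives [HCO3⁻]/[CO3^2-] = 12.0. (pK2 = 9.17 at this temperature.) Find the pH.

From K2 = [H⁺][CO3^2-]/[HCO3⁻]:  pH = pK2 − log₁₀([HCO3⁻]/[CO3^2-])
log₁₀(12.0) = +1.079
pH = 9.17 − (+1.079) = 8.09

pH = 8.09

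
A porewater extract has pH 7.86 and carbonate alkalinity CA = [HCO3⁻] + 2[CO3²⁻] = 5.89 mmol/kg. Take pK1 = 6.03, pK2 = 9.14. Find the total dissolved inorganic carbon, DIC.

DIC = 5.69 mmol/kg

CA = [HCO3⁻] + 2[CO3²⁻] = (α₁ + 2α₂)·DIC
At pH 7.86: [H⁺]/K1 = 10^-1.83 = 0.014791, K2/[H⁺] = 10^-1.28 = 0.052481
α₁ = 1/(1 + 0.014791 + 0.052481) = 1/1.0673 = 0.9370; α₂ = α₁·K2/[H⁺] = 0.04917
α₁ + 2α₂ = 1.0353
DIC = CA / (α₁ + 2α₂) = 5.89 / 1.0353 = 5.69 mmol/kg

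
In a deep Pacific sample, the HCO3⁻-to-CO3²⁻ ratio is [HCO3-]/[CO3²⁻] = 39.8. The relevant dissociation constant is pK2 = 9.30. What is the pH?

pH = 7.70

From K2 = [H⁺][CO3²⁻]/[HCO3-]:  pH = pK2 − log₁₀([HCO3-]/[CO3²⁻])
log₁₀(39.8) = +1.600
pH = 9.30 − (+1.600) = 7.70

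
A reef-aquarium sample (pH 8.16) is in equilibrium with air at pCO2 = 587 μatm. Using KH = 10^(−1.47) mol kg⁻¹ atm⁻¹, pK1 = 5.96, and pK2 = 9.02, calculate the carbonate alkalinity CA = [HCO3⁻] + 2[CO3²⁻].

[CO2*] = KH · pCO2 = 10^(−1.47) × 587×10^-6 = 1.989×10^-5 mol/kg
α₀ = 1/(1 + K1/[H⁺] + K1K2/[H⁺]²) = 1/(1 + 10^+2.20 + 10^+1.34) = 0.005514
DIC = [CO2*]/α₀ = 1.989×10^-5 / 0.005514 = 3.607 mmol/kg
CA = (α₁ + 2α₂)·DIC = (0.8739 + 2×0.1206) × 3.607 = 4.02 mmol/kg

CA = 4.02 mmol/kg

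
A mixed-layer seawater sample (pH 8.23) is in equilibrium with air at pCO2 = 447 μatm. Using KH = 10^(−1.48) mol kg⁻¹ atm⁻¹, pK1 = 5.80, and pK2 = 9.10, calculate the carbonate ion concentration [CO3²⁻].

[CO3²⁻] = 0.537 mmol/kg

[CO2*] = KH · pCO2 = 10^(−1.48) × 447×10^-6 = 1.480×10^-5 mol/kg
α₀ = 1/(1 + K1/[H⁺] + K1K2/[H⁺]²) = 1/(1 + 10^+2.43 + 10^+1.56) = 0.003263
DIC = [CO2*]/α₀ = 1.480×10^-5 / 0.003263 = 4.536 mmol/kg
[CO3²⁻] = α₂·DIC; α₂ = 0.1185, so [CO3²⁻] = 0.1185 × 4.536 = 0.537 mmol/kg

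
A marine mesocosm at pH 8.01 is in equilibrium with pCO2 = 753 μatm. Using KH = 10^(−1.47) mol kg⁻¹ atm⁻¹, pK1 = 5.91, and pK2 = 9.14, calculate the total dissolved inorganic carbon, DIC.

DIC = 3.48 mmol/kg

[CO2*] = KH · pCO2 = 10^(−1.47) × 753×10^-6 = 2.551×10^-5 mol/kg
α₀ = 1/(1 + K1/[H⁺] + K1K2/[H⁺]²) = 1/(1 + 10^+2.10 + 10^+0.97) = 0.007341
DIC = [CO2*]/α₀ = 2.551×10^-5 / 0.007341 = 3.48 mmol/kg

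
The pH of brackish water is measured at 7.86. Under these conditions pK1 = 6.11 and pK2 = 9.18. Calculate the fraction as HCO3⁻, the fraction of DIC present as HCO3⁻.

α₁ = 0.938

α₁ = 1 / (1 + [H⁺]/K1 + K2/[H⁺]) = 1 / (1 + 10^-1.75 + 10^-1.32)
   = 1 / (1 + 0.017783 + 0.047863) = 1/1.0656 = 0.9384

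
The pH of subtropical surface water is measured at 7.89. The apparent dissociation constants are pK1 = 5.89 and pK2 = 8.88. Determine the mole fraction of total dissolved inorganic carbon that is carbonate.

α₂ = 0.0920

α₂ = 1 / (1 + [H⁺]/K2 + [H⁺]²/(K1K2)) = 1 / (1 + 10^+0.99 + 10^-1.01)
   = 1 / (1 + 9.7724 + 0.097724) = 1/10.870 = 0.09200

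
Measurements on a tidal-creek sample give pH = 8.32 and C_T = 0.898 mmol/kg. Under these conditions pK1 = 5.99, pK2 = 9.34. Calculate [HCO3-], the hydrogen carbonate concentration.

[HCO3⁻] = 0.816 mmol/kg

α₁ = 1 / (1 + [H⁺]/K1 + K2/[H⁺]) = 1 / (1 + 10^-2.33 + 10^-1.02)
   = 1 / (1 + 0.0046774 + 0.095499) = 1/1.1002 = 0.9089
[HCO3⁻] = α₁ × DIC = 0.9089 × 0.898 = 0.816 mmol/kg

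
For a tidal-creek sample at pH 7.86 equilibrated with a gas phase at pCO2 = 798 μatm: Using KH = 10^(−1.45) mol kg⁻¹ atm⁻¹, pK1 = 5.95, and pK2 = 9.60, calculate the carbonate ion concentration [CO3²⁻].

[CO2*] = KH · pCO2 = 10^(−1.45) × 798×10^-6 = 2.831×10^-5 mol/kg
α₀ = 1/(1 + K1/[H⁺] + K1K2/[H⁺]²) = 1/(1 + 10^+1.91 + 10^+0.17) = 0.01194
DIC = [CO2*]/α₀ = 2.831×10^-5 / 0.01194 = 2.372 mmol/kg
[CO3²⁻] = α₂·DIC; α₂ = 0.01766, so [CO3²⁻] = 0.01766 × 2.372 = 0.0419 mmol/kg

[CO3²⁻] = 0.0419 mmol/kg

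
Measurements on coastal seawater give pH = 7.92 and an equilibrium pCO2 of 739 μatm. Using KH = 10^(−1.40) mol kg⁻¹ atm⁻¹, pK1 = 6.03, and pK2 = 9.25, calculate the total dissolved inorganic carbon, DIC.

[CO2*] = KH · pCO2 = 10^(−1.40) × 739×10^-6 = 2.942×10^-5 mol/kg
α₀ = 1/(1 + K1/[H⁺] + K1K2/[H⁺]²) = 1/(1 + 10^+1.89 + 10^+0.56) = 0.01216
DIC = [CO2*]/α₀ = 2.942×10^-5 / 0.01216 = 2.42 mmol/kg

DIC = 2.42 mmol/kg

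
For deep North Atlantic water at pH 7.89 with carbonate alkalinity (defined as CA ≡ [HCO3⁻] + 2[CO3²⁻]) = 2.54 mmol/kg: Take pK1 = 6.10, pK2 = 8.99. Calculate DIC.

DIC = 2.40 mmol/kg

CA = [HCO3⁻] + 2[CO3²⁻] = (α₁ + 2α₂)·DIC
At pH 7.89: [H⁺]/K1 = 10^-1.79 = 0.016218, K2/[H⁺] = 10^-1.10 = 0.079433
α₁ = 1/(1 + 0.016218 + 0.079433) = 1/1.0957 = 0.9127; α₂ = α₁·K2/[H⁺] = 0.07250
α₁ + 2α₂ = 1.0577
DIC = CA / (α₁ + 2α₂) = 2.54 / 1.0577 = 2.40 mmol/kg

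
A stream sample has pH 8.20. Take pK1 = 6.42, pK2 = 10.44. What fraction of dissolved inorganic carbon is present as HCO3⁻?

α₁ = 0.978

α₁ = 1 / (1 + [H⁺]/K1 + K2/[H⁺]) = 1 / (1 + 10^-1.78 + 10^-2.24)
   = 1 / (1 + 0.016596 + 0.0057544) = 1/1.0224 = 0.9781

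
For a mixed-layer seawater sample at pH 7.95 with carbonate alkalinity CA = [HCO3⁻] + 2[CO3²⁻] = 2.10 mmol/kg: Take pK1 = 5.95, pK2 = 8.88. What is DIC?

CA = [HCO3⁻] + 2[CO3²⁻] = (α₁ + 2α₂)·DIC
At pH 7.95: [H⁺]/K1 = 10^-2.00 = 0.010000, K2/[H⁺] = 10^-0.93 = 0.11749
α₁ = 1/(1 + 0.010000 + 0.11749) = 1/1.1275 = 0.8869; α₂ = α₁·K2/[H⁺] = 0.1042
α₁ + 2α₂ = 1.0953
DIC = CA / (α₁ + 2α₂) = 2.10 / 1.0953 = 1.92 mmol/kg

DIC = 1.92 mmol/kg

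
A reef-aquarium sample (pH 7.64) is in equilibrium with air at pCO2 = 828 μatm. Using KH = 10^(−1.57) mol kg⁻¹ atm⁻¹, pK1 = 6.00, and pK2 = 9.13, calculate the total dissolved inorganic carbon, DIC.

[CO2*] = KH · pCO2 = 10^(−1.57) × 828×10^-6 = 2.229×10^-5 mol/kg
α₀ = 1/(1 + K1/[H⁺] + K1K2/[H⁺]²) = 1/(1 + 10^+1.64 + 10^+0.15) = 0.02171
DIC = [CO2*]/α₀ = 2.229×10^-5 / 0.02171 = 1.03 mmol/kg

DIC = 1.03 mmol/kg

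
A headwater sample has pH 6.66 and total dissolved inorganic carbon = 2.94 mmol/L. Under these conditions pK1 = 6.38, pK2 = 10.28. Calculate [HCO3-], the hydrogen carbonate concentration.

[HCO3⁻] = 1.93 mmol/L

α₁ = 1 / (1 + [H⁺]/K1 + K2/[H⁺]) = 1 / (1 + 10^-0.28 + 10^-3.62)
   = 1 / (1 + 0.52481 + 0.00023988) = 1/1.5250 = 0.6557
[HCO3⁻] = α₁ × DIC = 0.6557 × 2.94 = 1.93 mmol/L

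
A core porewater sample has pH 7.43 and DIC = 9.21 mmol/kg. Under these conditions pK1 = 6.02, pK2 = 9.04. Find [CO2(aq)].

[CO2*] = 0.337 mmol/kg

α₀ = 1 / (1 + K1/[H⁺] + K1K2/[H⁺]²) = 1 / (1 + 10^+1.41 + 10^-0.20)
   = 1 / (1 + 25.704 + 0.63096) = 1/27.335 = 0.03658
[CO2*] = α₀ × DIC = 0.03658 × 9.21 = 0.337 mmol/kg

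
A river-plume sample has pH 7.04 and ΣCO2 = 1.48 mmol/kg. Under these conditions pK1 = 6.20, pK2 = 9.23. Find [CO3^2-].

α₂ = 1 / (1 + [H⁺]/K2 + [H⁺]²/(K1K2)) = 1 / (1 + 10^+2.19 + 10^+1.35)
   = 1 / (1 + 154.88 + 22.387) = 1/178.27 = 0.005610
[CO3²⁻] = α₂ × DIC = 0.005610 × 1.48 = 0.00830 mmol/kg = 8.30 μmol/kg

[CO3²⁻] = 8.30 μmol/kg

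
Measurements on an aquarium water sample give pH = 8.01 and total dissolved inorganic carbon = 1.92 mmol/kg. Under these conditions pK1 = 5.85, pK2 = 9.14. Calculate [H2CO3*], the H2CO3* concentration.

α₀ = 1 / (1 + K1/[H⁺] + K1K2/[H⁺]²) = 1 / (1 + 10^+2.16 + 10^+1.03)
   = 1 / (1 + 144.54 + 10.715) = 1/156.26 = 0.006400
[CO2*] = α₀ × DIC = 0.006400 × 1.92 = 0.0123 mmol/kg = 12.3 μmol/kg

[CO2*] = 12.3 μmol/kg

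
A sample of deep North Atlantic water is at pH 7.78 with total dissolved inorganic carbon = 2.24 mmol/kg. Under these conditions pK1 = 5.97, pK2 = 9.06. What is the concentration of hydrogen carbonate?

[HCO3⁻] = 2.10 mmol/kg

α₁ = 1 / (1 + [H⁺]/K1 + K2/[H⁺]) = 1 / (1 + 10^-1.81 + 10^-1.28)
   = 1 / (1 + 0.015488 + 0.052481) = 1/1.0680 = 0.9364
[HCO3⁻] = α₁ × DIC = 0.9364 × 2.24 = 2.10 mmol/kg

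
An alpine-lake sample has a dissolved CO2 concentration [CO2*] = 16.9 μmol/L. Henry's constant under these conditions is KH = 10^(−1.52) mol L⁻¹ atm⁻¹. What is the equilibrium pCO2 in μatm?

pCO2 = 560 μatm

KH = 10^(−1.52) = 3.020×10^-2 mol L⁻¹ atm⁻¹
pCO2 = [CO2*]/KH = 16.9×10^-6 / 3.020×10^-2 = 5.60×10^-4 atm = 560 μatm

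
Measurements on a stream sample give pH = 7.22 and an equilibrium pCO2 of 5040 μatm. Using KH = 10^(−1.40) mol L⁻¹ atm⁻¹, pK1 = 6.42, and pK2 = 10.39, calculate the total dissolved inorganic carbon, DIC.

DIC = 1.47 mmol/L

[CO2*] = KH · pCO2 = 10^(−1.40) × 5040×10^-6 = 2.006×10^-4 mol/L
α₀ = 1/(1 + K1/[H⁺] + K1K2/[H⁺]²) = 1/(1 + 10^+0.80 + 10^-2.37) = 0.1367
DIC = [CO2*]/α₀ = 2.006×10^-4 / 0.1367 = 1.47 mmol/L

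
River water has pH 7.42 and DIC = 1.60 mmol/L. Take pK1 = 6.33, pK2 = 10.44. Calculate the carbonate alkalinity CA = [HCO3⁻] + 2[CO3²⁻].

CA = [HCO3⁻] + 2[CO3²⁻] = (α₁ + 2α₂)·DIC
At pH 7.42: [H⁺]/K1 = 10^-1.09 = 0.081283, K2/[H⁺] = 10^-3.02 = 0.00095499
α₁ = 1/(1 + 0.081283 + 0.00095499) = 1/1.0822 = 0.9240; α₂ = α₁·K2/[H⁺] = 0.0008824
α₁ + 2α₂ = 0.9258
CA = 0.9258 × 1.60 = 1.48 mmol/L

CA = 1.48 mmol/L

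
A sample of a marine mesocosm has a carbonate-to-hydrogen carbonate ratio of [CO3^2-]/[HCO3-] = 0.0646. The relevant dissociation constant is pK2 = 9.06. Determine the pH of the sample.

pH = 7.87

From K2 = [H⁺][CO3^2-]/[HCO3-]:  pH = pK2 + log₁₀([CO3^2-]/[HCO3-])
log₁₀(0.0646) = -1.190
pH = 9.06 + (-1.190) = 7.87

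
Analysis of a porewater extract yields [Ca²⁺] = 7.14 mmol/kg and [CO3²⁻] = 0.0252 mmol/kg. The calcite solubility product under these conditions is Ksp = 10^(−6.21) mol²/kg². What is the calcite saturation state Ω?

Ω = 0.292

Ksp = 10^(−6.21) = 6.166×10^-7
Ω = [Ca²⁺][CO3²⁻]/Ksp = (7.14×10^-3)(0.0252×10^-3) / 6.166×10^-7 = 0.292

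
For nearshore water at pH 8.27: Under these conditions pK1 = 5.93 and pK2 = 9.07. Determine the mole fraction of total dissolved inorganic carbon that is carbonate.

α₂ = 0.136

α₂ = 1 / (1 + [H⁺]/K2 + [H⁺]²/(K1K2)) = 1 / (1 + 10^+0.80 + 10^-1.54)
   = 1 / (1 + 6.3096 + 0.028840) = 1/7.3384 = 0.1363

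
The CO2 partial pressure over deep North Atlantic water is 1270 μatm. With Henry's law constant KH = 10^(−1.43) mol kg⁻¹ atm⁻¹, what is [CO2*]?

[CO2*] = 47.2 μmol/kg

KH = 10^(−1.43) = 3.715×10^-2 mol kg⁻¹ atm⁻¹
[CO2*] = KH · pCO2 = 3.715×10^-2 × 1270×10^-6 atm = 4.72×10^-5 mol/kg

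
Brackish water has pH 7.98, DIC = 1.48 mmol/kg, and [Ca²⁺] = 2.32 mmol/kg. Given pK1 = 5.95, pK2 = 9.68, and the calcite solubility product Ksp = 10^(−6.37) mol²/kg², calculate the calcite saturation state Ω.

α₂ = 1 / (1 + [H⁺]/K2 + [H⁺]²/(K1K2)) = 1 / (1 + 10^+1.70 + 10^-0.33)
   = 1 / (1 + 50.119 + 0.46774) = 1/51.586 = 0.01938
[CO3²⁻] = α₂ × DIC = 0.01938 × 1.48 = 0.02869 mmol/kg
Ksp = 10^(−6.37) = 4.266×10^-7
Ω = [Ca²⁺][CO3²⁻]/Ksp = (2.32×10^-3)(2.869×10^-5) / 4.266×10^-7 = 0.156

Ω = 0.156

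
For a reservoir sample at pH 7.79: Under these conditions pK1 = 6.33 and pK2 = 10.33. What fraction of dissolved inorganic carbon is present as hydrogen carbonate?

α₁ = 1 / (1 + [H⁺]/K1 + K2/[H⁺]) = 1 / (1 + 10^-1.46 + 10^-2.54)
   = 1 / (1 + 0.034674 + 0.0028840) = 1/1.0376 = 0.9638

α₁ = 0.964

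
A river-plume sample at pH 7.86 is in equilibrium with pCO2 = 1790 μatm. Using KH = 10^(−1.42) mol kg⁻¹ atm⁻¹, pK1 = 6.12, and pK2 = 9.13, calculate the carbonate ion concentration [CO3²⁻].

[CO3²⁻] = 0.201 mmol/kg

[CO2*] = KH · pCO2 = 10^(−1.42) × 1790×10^-6 = 6.805×10^-5 mol/kg
α₀ = 1/(1 + K1/[H⁺] + K1K2/[H⁺]²) = 1/(1 + 10^+1.74 + 10^+0.47) = 0.01698
DIC = [CO2*]/α₀ = 6.805×10^-5 / 0.01698 = 4.009 mmol/kg
[CO3²⁻] = α₂·DIC; α₂ = 0.05010, so [CO3²⁻] = 0.05010 × 4.009 = 0.201 mmol/kg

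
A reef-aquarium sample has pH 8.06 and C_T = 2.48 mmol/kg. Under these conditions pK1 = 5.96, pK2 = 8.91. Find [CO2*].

α₀ = 1 / (1 + K1/[H⁺] + K1K2/[H⁺]²) = 1 / (1 + 10^+2.10 + 10^+1.25)
   = 1 / (1 + 125.89 + 17.783) = 1/144.68 = 0.006912
[CO2*] = α₀ × DIC = 0.006912 × 2.48 = 0.0171 mmol/kg = 17.1 μmol/kg

[CO2*] = 17.1 μmol/kg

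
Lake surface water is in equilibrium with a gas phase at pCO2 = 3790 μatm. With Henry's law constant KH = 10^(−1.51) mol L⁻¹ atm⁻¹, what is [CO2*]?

KH = 10^(−1.51) = 3.090×10^-2 mol L⁻¹ atm⁻¹
[CO2*] = KH · pCO2 = 3.090×10^-2 × 3790×10^-6 atm = 1.17×10^-4 mol/L

[CO2*] = 117 μmol/L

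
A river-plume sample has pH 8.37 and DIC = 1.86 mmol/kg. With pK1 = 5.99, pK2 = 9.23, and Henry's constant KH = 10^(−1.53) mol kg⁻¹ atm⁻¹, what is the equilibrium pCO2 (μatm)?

α₀ = 1 / (1 + K1/[H⁺] + K1K2/[H⁺]²) = 1 / (1 + 10^+2.38 + 10^+1.52)
   = 1 / (1 + 239.88 + 33.113) = 1/274.00 = 0.003650
[CO2*] = α₀ × DIC = 0.003650 × 1.86 = 0.006788 mmol/kg = 6.788 μmol/kg
pCO2 = [CO2*]/KH = 6.788×10^-6 / 2.951×10^-2 = 230 μatm

pCO2 = 230 μatm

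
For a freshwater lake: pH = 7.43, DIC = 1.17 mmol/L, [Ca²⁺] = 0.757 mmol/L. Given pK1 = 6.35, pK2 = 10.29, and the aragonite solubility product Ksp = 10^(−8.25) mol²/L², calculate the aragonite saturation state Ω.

α₂ = 1 / (1 + [H⁺]/K2 + [H⁺]²/(K1K2)) = 1 / (1 + 10^+2.86 + 10^+1.78)
   = 1 / (1 + 724.44 + 60.256) = 1/785.69 = 0.001273
[CO3²⁻] = α₂ × DIC = 0.001273 × 1.17 = 0.001489 mmol/L = 1.489 μmol/L
Ksp = 10^(−8.25) = 5.623×10^-9
Ω = [Ca²⁺][CO3²⁻]/Ksp = (0.757×10^-3)(1.489×10^-6) / 5.623×10^-9 = 0.200

Ω = 0.200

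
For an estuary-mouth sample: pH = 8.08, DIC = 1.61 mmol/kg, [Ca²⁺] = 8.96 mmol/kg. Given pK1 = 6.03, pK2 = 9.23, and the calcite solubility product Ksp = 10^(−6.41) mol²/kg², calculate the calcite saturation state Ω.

Ω = 2.43

α₂ = 1 / (1 + [H⁺]/K2 + [H⁺]²/(K1K2)) = 1 / (1 + 10^+1.15 + 10^-0.90)
   = 1 / (1 + 14.125 + 0.12589) = 1/15.251 = 0.06557
[CO3²⁻] = α₂ × DIC = 0.06557 × 1.61 = 0.1056 mmol/kg
Ksp = 10^(−6.41) = 3.890×10^-7
Ω = [Ca²⁺][CO3²⁻]/Ksp = (8.96×10^-3)(1.056×10^-4) / 3.890×10^-7 = 2.43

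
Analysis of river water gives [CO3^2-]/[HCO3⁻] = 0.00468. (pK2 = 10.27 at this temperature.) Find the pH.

From K2 = [H⁺][CO3^2-]/[HCO3⁻]:  pH = pK2 + log₁₀([CO3^2-]/[HCO3⁻])
log₁₀(0.00468) = -2.330
pH = 10.27 + (-2.330) = 7.94

pH = 7.94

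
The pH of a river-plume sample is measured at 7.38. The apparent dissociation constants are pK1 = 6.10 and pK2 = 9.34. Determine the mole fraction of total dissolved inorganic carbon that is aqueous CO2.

α₀ = 1 / (1 + K1/[H⁺] + K1K2/[H⁺]²) = 1 / (1 + 10^+1.28 + 10^-0.68)
   = 1 / (1 + 19.055 + 0.20893) = 1/20.264 = 0.04935

α₀ = 0.0493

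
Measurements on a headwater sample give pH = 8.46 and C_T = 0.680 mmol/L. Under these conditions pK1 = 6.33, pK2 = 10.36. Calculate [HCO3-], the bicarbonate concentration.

[HCO3⁻] = 0.667 mmol/L

α₁ = 1 / (1 + [H⁺]/K1 + K2/[H⁺]) = 1 / (1 + 10^-2.13 + 10^-1.90)
   = 1 / (1 + 0.0074131 + 0.012589) = 1/1.0200 = 0.9804
[HCO3⁻] = α₁ × DIC = 0.9804 × 0.680 = 0.667 mmol/L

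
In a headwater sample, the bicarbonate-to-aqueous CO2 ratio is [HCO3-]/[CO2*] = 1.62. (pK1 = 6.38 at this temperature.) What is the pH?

pH = 6.59

From K1 = [H⁺][HCO3-]/[CO2*]:  pH = pK1 + log₁₀([HCO3-]/[CO2*])
log₁₀(1.62) = +0.210
pH = 6.38 + (+0.210) = 6.59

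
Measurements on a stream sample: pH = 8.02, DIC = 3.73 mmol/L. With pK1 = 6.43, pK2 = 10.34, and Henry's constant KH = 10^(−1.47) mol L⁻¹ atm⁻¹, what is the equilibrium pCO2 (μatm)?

pCO2 = 2750 μatm

α₀ = 1 / (1 + K1/[H⁺] + K1K2/[H⁺]²) = 1 / (1 + 10^+1.59 + 10^-0.73)
   = 1 / (1 + 38.905 + 0.18621) = 1/40.091 = 0.02494
[CO2*] = α₀ × DIC = 0.02494 × 3.73 = 0.09304 mmol/L
pCO2 = [CO2*]/KH = 9.304×10^-5 / 3.388×10^-2 = 2750 μatm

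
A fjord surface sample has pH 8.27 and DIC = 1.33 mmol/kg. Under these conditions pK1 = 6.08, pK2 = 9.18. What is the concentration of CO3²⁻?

[CO3²⁻] = 0.145 mmol/kg

α₂ = 1 / (1 + [H⁺]/K2 + [H⁺]²/(K1K2)) = 1 / (1 + 10^+0.91 + 10^-1.28)
   = 1 / (1 + 8.1283 + 0.052481) = 1/9.1808 = 0.1089
[CO3²⁻] = α₂ × DIC = 0.1089 × 1.33 = 0.145 mmol/kg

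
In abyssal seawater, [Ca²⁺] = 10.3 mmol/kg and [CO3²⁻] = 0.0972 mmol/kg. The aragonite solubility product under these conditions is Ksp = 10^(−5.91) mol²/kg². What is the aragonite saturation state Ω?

Ksp = 10^(−5.91) = 1.230×10^-6
Ω = [Ca²⁺][CO3²⁻]/Ksp = (10.3×10^-3)(0.0972×10^-3) / 1.230×10^-6 = 0.814

Ω = 0.814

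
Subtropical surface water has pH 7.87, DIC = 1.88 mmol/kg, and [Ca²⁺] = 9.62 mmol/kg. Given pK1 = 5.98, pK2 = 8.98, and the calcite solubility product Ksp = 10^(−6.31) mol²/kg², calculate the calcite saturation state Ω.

α₂ = 1 / (1 + [H⁺]/K2 + [H⁺]²/(K1K2)) = 1 / (1 + 10^+1.11 + 10^-0.78)
   = 1 / (1 + 12.882 + 0.16596) = 1/14.048 = 0.07118
[CO3²⁻] = α₂ × DIC = 0.07118 × 1.88 = 0.1338 mmol/kg
Ksp = 10^(−6.31) = 4.898×10^-7
Ω = [Ca²⁺][CO3²⁻]/Ksp = (9.62×10^-3)(1.338×10^-4) / 4.898×10^-7 = 2.63

Ω = 2.63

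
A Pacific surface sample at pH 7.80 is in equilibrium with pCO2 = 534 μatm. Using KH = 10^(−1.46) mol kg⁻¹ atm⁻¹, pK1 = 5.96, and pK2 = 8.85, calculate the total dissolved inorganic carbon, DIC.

DIC = 1.41 mmol/kg

[CO2*] = KH · pCO2 = 10^(−1.46) × 534×10^-6 = 1.852×10^-5 mol/kg
α₀ = 1/(1 + K1/[H⁺] + K1K2/[H⁺]²) = 1/(1 + 10^+1.84 + 10^+0.79) = 0.01310
DIC = [CO2*]/α₀ = 1.852×10^-5 / 0.01310 = 1.41 mmol/kg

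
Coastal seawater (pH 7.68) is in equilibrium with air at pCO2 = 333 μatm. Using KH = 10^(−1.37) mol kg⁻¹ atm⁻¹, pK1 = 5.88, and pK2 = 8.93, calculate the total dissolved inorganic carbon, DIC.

DIC = 0.961 mmol/kg

[CO2*] = KH · pCO2 = 10^(−1.37) × 333×10^-6 = 1.421×10^-5 mol/kg
α₀ = 1/(1 + K1/[H⁺] + K1K2/[H⁺]²) = 1/(1 + 10^+1.80 + 10^+0.55) = 0.01478
DIC = [CO2*]/α₀ = 1.421×10^-5 / 0.01478 = 0.961 mmol/kg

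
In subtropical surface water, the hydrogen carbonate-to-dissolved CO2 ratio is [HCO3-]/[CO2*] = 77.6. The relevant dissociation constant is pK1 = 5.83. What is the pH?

From K1 = [H⁺][HCO3-]/[CO2*]:  pH = pK1 + log₁₀([HCO3-]/[CO2*])
log₁₀(77.6) = +1.890
pH = 5.83 + (+1.890) = 7.72

pH = 7.72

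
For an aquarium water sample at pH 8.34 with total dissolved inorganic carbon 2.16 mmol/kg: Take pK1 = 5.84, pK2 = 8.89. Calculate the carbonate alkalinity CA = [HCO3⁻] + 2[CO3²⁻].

CA = 2.63 mmol/kg

CA = [HCO3⁻] + 2[CO3²⁻] = (α₁ + 2α₂)·DIC
At pH 8.34: [H⁺]/K1 = 10^-2.50 = 0.0031623, K2/[H⁺] = 10^-0.55 = 0.28184
α₁ = 1/(1 + 0.0031623 + 0.28184) = 1/1.2850 = 0.7782; α₂ = α₁·K2/[H⁺] = 0.2193
α₁ + 2α₂ = 1.2169
CA = 1.2169 × 2.16 = 2.63 mmol/kg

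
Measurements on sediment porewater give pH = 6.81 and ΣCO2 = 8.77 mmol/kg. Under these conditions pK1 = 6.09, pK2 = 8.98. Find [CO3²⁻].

α₂ = 1 / (1 + [H⁺]/K2 + [H⁺]²/(K1K2)) = 1 / (1 + 10^+2.17 + 10^+1.45)
   = 1 / (1 + 147.91 + 28.184) = 1/177.09 = 0.005647
[CO3²⁻] = α₂ × DIC = 0.005647 × 8.77 = 0.0495 mmol/kg

[CO3²⁻] = 0.0495 mmol/kg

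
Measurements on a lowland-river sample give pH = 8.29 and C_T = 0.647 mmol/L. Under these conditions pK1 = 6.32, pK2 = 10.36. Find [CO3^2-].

[CO3²⁻] = 5.40 μmol/L

α₂ = 1 / (1 + [H⁺]/K2 + [H⁺]²/(K1K2)) = 1 / (1 + 10^+2.07 + 10^+0.10)
   = 1 / (1 + 117.49 + 1.2589) = 1/119.75 = 0.008351
[CO3²⁻] = α₂ × DIC = 0.008351 × 0.647 = 0.00540 mmol/L = 5.40 μmol/L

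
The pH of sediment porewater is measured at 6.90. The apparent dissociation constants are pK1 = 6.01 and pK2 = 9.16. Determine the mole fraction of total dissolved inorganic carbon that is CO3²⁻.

α₂ = 1 / (1 + [H⁺]/K2 + [H⁺]²/(K1K2)) = 1 / (1 + 10^+2.26 + 10^+1.37)
   = 1 / (1 + 181.97 + 23.442) = 1/206.41 = 0.004845

α₂ = 0.00484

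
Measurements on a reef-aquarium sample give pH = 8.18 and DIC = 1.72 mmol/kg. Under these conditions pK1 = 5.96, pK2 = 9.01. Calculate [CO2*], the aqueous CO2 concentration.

α₀ = 1 / (1 + K1/[H⁺] + K1K2/[H⁺]²) = 1 / (1 + 10^+2.22 + 10^+1.39)
   = 1 / (1 + 165.96 + 24.547) = 1/191.51 = 0.005222
[CO2*] = α₀ × DIC = 0.005222 × 1.72 = 0.00898 mmol/kg = 8.98 μmol/kg

[CO2*] = 8.98 μmol/kg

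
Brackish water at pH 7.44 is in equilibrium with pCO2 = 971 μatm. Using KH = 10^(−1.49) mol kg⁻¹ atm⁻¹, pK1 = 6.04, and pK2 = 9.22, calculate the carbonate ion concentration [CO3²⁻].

[CO2*] = KH · pCO2 = 10^(−1.49) × 971×10^-6 = 3.142×10^-5 mol/kg
α₀ = 1/(1 + K1/[H⁺] + K1K2/[H⁺]²) = 1/(1 + 10^+1.40 + 10^-0.38) = 0.03769
DIC = [CO2*]/α₀ = 3.142×10^-5 / 0.03769 = 0.8338 mmol/kg
[CO3²⁻] = α₂·DIC; α₂ = 0.01571, so [CO3²⁻] = 0.01571 × 0.8338 = 0.0131 mmol/kg = 13.1 μmol/kg

[CO3²⁻] = 13.1 μmol/kg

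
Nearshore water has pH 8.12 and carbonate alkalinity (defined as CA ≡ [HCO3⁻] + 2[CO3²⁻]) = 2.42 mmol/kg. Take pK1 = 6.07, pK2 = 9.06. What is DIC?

DIC = 2.21 mmol/kg

CA = [HCO3⁻] + 2[CO3²⁻] = (α₁ + 2α₂)·DIC
At pH 8.12: [H⁺]/K1 = 10^-2.05 = 0.0089125, K2/[H⁺] = 10^-0.94 = 0.11482
α₁ = 1/(1 + 0.0089125 + 0.11482) = 1/1.1237 = 0.8899; α₂ = α₁·K2/[H⁺] = 0.1022
α₁ + 2α₂ = 1.0942
DIC = CA / (α₁ + 2α₂) = 2.42 / 1.0942 = 2.21 mmol/kg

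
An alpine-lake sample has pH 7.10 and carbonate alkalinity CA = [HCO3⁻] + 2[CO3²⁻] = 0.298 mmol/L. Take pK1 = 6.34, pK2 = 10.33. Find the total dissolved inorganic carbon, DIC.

CA = [HCO3⁻] + 2[CO3²⁻] = (α₁ + 2α₂)·DIC
At pH 7.10: [H⁺]/K1 = 10^-0.76 = 0.17378, K2/[H⁺] = 10^-3.23 = 0.00058884
α₁ = 1/(1 + 0.17378 + 0.00058884) = 1/1.1744 = 0.8515; α₂ = α₁·K2/[H⁺] = 0.0005014
α₁ + 2α₂ = 0.8525
DIC = CA / (α₁ + 2α₂) = 0.298 / 0.8525 = 0.350 mmol/L

DIC = 0.350 mmol/L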